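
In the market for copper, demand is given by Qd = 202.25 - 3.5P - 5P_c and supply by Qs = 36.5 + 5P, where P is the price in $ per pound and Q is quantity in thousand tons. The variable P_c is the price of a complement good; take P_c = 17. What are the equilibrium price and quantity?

With P_c = 17, demand is Qd = 117.25 - 3.5P.
Equating demand and supply, 117.25 - 3.5P = 36.5 + 5P gives 8.5P = 80.75, so P* = 9.5.
Substitute back: Q* = 117.25 - 3.5(9.5) = 84.

P* = 9.5, Q* = 84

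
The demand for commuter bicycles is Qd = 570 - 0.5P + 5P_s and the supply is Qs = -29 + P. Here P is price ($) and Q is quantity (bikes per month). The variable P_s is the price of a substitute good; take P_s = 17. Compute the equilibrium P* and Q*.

With P_s = 17, demand is Qd = 655 - 0.5P.
The market clears where 655 - 0.5P = -29 + P. Rearranging, 1.5P = 684, hence P* = 456.
Then Q* = 655 - 0.5(456) = 427.

P* = 456, Q* = 427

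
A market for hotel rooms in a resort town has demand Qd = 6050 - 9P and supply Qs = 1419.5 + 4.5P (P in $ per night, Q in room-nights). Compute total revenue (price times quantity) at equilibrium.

Total revenue = 1016309

At equilibrium Qd = Qs, so 6050 - 9P = 1419.5 + 4.5P; collecting terms, 4630.5 = 13.5P and P* = 343.
Substitute back: Q* = 6050 - 9(343) = 2963.
Total revenue = P* × Q* = 343 × 2963 = 1016309.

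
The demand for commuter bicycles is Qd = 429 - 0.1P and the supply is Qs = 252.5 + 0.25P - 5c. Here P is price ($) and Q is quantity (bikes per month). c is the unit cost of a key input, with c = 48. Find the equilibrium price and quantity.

P* = 1190, Q* = 310

With c = 48, supply is Qs = 12.5 + 0.25P.
At equilibrium Qd = Qs, so 429 - 0.1P = 12.5 + 0.25P; collecting terms, 416.5 = 0.35P and P* = 1190.
Substitute back: Q* = 429 - 0.1(1190) = 310.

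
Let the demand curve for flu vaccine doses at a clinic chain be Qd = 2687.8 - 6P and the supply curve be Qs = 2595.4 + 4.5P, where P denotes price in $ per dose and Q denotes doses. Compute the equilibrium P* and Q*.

Set Qd = Qs: 2687.8 - 6P = 2595.4 + 4.5P, so 92.4 = 10.5P and P* = 8.8.
Then Q* = 2687.8 - 6(8.8) = 2635.

P* = 8.8, Q* = 2635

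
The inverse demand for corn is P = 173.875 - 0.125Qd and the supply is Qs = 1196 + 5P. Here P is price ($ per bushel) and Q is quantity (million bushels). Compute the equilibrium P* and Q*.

Solving each curve for Q: Qd = 1391 - 8P.
At equilibrium Qd = Qs, so 1391 - 8P = 1196 + 5P; collecting terms, 195 = 13P and P* = 15.
Plugging P* into demand: Q* = 1391 - 8(15) = 1271.

P* = 15, Q* = 1271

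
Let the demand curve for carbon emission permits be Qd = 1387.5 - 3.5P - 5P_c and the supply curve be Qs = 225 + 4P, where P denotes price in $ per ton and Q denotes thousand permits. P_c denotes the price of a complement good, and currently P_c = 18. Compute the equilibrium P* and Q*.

P* = 143, Q* = 797

With P_c = 18, demand is Qd = 1297.5 - 3.5P.
At equilibrium Qd = Qs, so 1297.5 - 3.5P = 225 + 4P; collecting terms, 1072.5 = 7.5P and P* = 143.
From the demand curve, Q* = 1297.5 - 3.5(143) = 797.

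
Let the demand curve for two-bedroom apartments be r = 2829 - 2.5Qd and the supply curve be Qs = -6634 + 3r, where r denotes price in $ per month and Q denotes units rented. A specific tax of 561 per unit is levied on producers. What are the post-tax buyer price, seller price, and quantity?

Rewriting in direct form: Qd = 1131.6 - 0.4r.
Producers keep r_s = r_b - 561 per unit, so supply in terms of the buyer price is Qs = -8317 + 3r_b.
Set Qd = Qs: 1131.6 - 0.4r_b = -8317 + 3r_b, so 9448.6 = 3.4r_b and r_b = 2779.
Then r_s = 2779 - 561 = 2218 and Q = 1131.6 - 0.4(2779) = 20.

r_b = 2779, r_s = 2218, Q = 20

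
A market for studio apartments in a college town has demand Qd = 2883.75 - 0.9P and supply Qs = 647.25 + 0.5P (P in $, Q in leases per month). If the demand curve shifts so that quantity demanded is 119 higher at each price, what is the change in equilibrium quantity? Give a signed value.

Set Qd = Qs: 2883.75 - 0.9P = 647.25 + 0.5P, so 2236.5 = 1.4P and P* = 1597.5.
Substitute back: Q* = 2883.75 - 0.9(1597.5) = 1446.
After the shift, demand is Qd = 3002.75 - 0.9P.
The new intersection has 2355.5 = 1.4P, i.e. P = 1682.5, Q = 1488.5.
ΔQ = 1488.5 - 1446 = 42.5.

ΔQ = 42.5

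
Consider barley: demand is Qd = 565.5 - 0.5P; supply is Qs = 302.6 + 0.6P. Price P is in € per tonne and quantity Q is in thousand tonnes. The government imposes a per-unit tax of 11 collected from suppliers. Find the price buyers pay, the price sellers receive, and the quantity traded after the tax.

P_b = 245, P_s = 234, Q = 443

Suppliers keep P_s = P_b - 11 per unit, so supply in terms of the buyer price is Qs = 296 + 0.6P_b.
Set Qd = Qs: 565.5 - 0.5P_b = 296 + 0.6P_b, so 269.5 = 1.1P_b and P_b = 245.
So P_s = 234 and the quantity traded is Q = 565.5 - 0.5(245) = 443.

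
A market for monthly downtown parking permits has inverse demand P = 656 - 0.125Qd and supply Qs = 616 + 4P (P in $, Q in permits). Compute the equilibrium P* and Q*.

P* = 386, Q* = 2160

Rewriting in direct form: Qd = 5248 - 8P.
Set Qd = Qs: 5248 - 8P = 616 + 4P, so 4632 = 12P and P* = 386.
From the demand curve, Q* = 5248 - 8(386) = 2160.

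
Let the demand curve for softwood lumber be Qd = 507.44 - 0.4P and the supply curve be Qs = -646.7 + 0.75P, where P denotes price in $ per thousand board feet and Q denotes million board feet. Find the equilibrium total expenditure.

At equilibrium Qd = Qs, so 507.44 - 0.4P = -646.7 + 0.75P; collecting terms, 1154.14 = 1.15P and P* = 1003.6.
Substitute back: Q* = 507.44 - 0.4(1003.6) = 106.
Total expenditure = P* × Q* = 1003.6 × 106 = 106381.6.

Total expenditure = 106381.6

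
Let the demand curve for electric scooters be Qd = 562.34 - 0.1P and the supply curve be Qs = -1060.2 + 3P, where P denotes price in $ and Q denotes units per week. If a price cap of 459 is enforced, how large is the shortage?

At P = 459: Qd = 516.44 and Qs = 316.8.
Shortage = Qd - Qs = 516.44 - 316.8 = 199.64.

Shortage = 199.64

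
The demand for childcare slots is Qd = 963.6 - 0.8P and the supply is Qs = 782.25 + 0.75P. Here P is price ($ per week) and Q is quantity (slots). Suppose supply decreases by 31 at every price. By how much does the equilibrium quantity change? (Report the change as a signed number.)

At equilibrium Qd = Qs, so 963.6 - 0.8P = 782.25 + 0.75P; collecting terms, 181.35 = 1.55P and P* = 117.
Plugging P* into demand: Q* = 963.6 - 0.8(117) = 870.
After the shift, supply is Qs = 751.25 + 0.75P.
Re-solving, 1.55P = 212.35 gives P = 137 and Q = 854.
ΔQ = 854 - 870 = -16.

ΔQ = -16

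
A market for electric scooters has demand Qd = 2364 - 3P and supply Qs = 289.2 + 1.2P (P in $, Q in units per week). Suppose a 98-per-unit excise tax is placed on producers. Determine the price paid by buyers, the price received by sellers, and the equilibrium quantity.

Producers keep P_s = P_b - 98 per unit, so supply in terms of the buyer price is Qs = 171.6 + 1.2P_b.
Equate demand and the shifted supply: 2364 - 3P_b = 171.6 + 1.2P_b, giving 4.2P_b = 2192.4, so P_b = 522.
Then P_s = 522 - 98 = 424 and Q = 2364 - 3(522) = 798.

P_b = 522, P_s = 424, Q = 798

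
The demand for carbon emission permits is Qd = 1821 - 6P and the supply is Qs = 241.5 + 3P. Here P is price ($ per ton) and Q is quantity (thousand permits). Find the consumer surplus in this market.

At equilibrium Qd = Qs, so 1821 - 6P = 241.5 + 3P; collecting terms, 1579.5 = 9P and P* = 175.5.
Plugging P* into demand: Q* = 1821 - 6(175.5) = 768.
Demand choke price (Qd = 0): P = 1821/6 = 303.5. Consumer surplus = ½ × (303.5 - 175.5) × 768 = 49152.

Consumer surplus = 49152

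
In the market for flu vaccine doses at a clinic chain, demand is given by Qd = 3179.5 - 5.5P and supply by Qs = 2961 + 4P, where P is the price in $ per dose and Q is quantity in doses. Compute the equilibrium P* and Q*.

Set Qd = Qs: 3179.5 - 5.5P = 2961 + 4P, so 218.5 = 9.5P and P* = 23.
Plugging P* into demand: Q* = 3179.5 - 5.5(23) = 3053.

P* = 23, Q* = 3053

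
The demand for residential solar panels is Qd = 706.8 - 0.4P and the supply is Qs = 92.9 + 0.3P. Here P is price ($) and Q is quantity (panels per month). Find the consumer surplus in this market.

Consumer surplus = 158420

Set Qd = Qs: 706.8 - 0.4P = 92.9 + 0.3P, so 613.9 = 0.7P and P* = 877.
Then Q* = 706.8 - 0.4(877) = 356.
Demand choke price (Qd = 0): P = 706.8/0.4 = 1767. Consumer surplus = ½ × (1767 - 877) × 356 = 158420.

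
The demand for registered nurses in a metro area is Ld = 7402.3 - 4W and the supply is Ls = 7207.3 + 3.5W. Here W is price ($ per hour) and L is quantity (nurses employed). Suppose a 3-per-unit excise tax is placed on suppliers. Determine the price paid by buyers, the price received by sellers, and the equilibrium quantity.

The tax drives a wedge W_b - W_s = 3. Substituting W_s = W_b - 3 into supply: Ls = 7196.8 + 3.5W_b.
Equate demand and the shifted supply: 7402.3 - 4W_b = 7196.8 + 3.5W_b, giving 7.5W_b = 205.5, so W_b = 27.4.
So W_s = 24.4 and the quantity traded is L = 7402.3 - 4(27.4) = 7292.7.

W_b = 27.4, W_s = 24.4, L = 7292.7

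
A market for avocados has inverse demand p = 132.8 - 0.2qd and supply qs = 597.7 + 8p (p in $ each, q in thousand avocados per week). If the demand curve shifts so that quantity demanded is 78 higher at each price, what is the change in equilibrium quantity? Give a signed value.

Δq = 48

Inverting to quantity form: qd = 664 - 5p.
At equilibrium qd = qs, so 664 - 5p = 597.7 + 8p; collecting terms, 66.3 = 13p and p* = 5.1.
From the demand curve, q* = 664 - 5(5.1) = 638.5.
After the shift, demand is qd = 742 - 5p.
The new intersection has 144.3 = 13p, i.e. p = 11.1, q = 686.5.
Δq = 686.5 - 638.5 = 48.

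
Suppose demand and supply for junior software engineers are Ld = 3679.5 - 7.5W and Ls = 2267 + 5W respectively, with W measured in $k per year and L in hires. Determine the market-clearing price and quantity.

W* = 113, L* = 2832

Equating demand and supply, 3679.5 - 7.5W = 2267 + 5W gives 12.5W = 1412.5, so W* = 113.
Then L* = 3679.5 - 7.5(113) = 2832.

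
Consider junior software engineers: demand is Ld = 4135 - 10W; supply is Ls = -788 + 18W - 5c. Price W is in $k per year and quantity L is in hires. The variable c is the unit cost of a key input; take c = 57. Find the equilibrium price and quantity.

W* = 186, L* = 2275

With c = 57, supply is Ls = -1073 + 18W.
Equating demand and supply, 4135 - 10W = -1073 + 18W gives 28W = 5208, so W* = 186.
Then L* = 4135 - 10(186) = 2275.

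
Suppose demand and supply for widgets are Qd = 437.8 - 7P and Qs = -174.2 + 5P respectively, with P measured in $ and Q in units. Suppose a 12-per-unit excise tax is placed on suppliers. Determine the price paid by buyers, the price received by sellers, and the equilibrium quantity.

Suppliers keep P_s = P_b - 12 per unit, so supply in terms of the buyer price is Qs = -234.2 + 5P_b.
Set Qd = Qs: 437.8 - 7P_b = -234.2 + 5P_b, so 672 = 12P_b and P_b = 56.
Then P_s = 56 - 12 = 44 and Q = 437.8 - 7(56) = 45.8.

P_b = 56, P_s = 44, Q = 45.8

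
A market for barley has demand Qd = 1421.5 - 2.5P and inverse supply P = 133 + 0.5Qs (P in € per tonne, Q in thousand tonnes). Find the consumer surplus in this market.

Inverting to quantity form: Qs = -266 + 2P.
At equilibrium Qd = Qs, so 1421.5 - 2.5P = -266 + 2P; collecting terms, 1687.5 = 4.5P and P* = 375.
From the demand curve, Q* = 1421.5 - 2.5(375) = 484.
Demand choke price (Qd = 0): P = 1421.5/2.5 = 568.6. Consumer surplus = ½ × (568.6 - 375) × 484 = 46851.2.

Consumer surplus = 46851.2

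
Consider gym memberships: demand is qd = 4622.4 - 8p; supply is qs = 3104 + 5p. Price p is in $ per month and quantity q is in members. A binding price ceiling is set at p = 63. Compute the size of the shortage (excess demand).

Shortage = 699.4

With p fixed at 63, quantity demanded is 4118.4 and quantity supplied is 3419.
Shortage = qd - qs = 4118.4 - 3419 = 699.4.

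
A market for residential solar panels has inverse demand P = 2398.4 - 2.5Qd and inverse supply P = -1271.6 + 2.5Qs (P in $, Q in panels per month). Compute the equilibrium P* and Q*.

P* = 563.4, Q* = 734

Solving each curve for Q: Qd = 959.36 - 0.4P and Qs = 508.64 + 0.4P.
Set Qd = Qs: 959.36 - 0.4P = 508.64 + 0.4P, so 450.72 = 0.8P and P* = 563.4.
From the demand curve, Q* = 959.36 - 0.4(563.4) = 734.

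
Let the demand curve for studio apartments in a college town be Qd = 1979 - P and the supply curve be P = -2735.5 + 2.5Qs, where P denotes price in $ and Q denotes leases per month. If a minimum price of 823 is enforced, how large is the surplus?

Surplus = 267.4

Rewriting in direct form: Qs = 1094.2 + 0.4P.
At P = 823: Qd = 1156 and Qs = 1423.4.
Surplus = Qs - Qd = 1423.4 - 1156 = 267.4.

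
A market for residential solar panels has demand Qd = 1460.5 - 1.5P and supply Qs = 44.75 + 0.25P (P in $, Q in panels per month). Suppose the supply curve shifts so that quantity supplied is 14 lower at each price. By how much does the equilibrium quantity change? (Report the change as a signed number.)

At equilibrium Qd = Qs, so 1460.5 - 1.5P = 44.75 + 0.25P; collecting terms, 1415.75 = 1.75P and P* = 809.
Then Q* = 1460.5 - 1.5(809) = 247.
After the shift, supply is Qs = 30.75 + 0.25P.
New equilibrium: 1429.75 = 1.75P, so P = 817 and Q = 235.
ΔQ = 235 - 247 = -12.

ΔQ = -12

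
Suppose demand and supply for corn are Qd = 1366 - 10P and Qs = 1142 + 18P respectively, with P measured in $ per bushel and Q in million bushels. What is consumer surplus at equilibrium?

Set Qd = Qs: 1366 - 10P = 1142 + 18P, so 224 = 28P and P* = 8.
Then Q* = 1366 - 10(8) = 1286.
Demand choke price (Qd = 0): P = 1366/10 = 136.6. Consumer surplus = ½ × (136.6 - 8) × 1286 = 82689.8.

Consumer surplus = 82689.8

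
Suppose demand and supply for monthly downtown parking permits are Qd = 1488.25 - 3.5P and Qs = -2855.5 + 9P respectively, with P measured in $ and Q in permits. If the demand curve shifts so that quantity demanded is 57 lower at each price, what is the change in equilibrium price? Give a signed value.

ΔP = -4.56

Equating demand and supply, 1488.25 - 3.5P = -2855.5 + 9P gives 12.5P = 4343.75, so P* = 347.5.
Plugging P* into demand: Q* = 1488.25 - 3.5(347.5) = 272.
After the shift, demand is Qd = 1431.25 - 3.5P.
New equilibrium: 4286.75 = 12.5P, so P = 342.94 and Q = 230.96.
ΔP = 342.94 - 347.5 = -4.56.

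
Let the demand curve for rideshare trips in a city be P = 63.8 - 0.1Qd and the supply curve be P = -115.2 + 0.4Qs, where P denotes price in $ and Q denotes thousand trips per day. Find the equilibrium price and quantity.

P* = 28, Q* = 358

In direct form, Qd = 638 - 10P and Qs = 288 + 2.5P.
Set Qd = Qs: 638 - 10P = 288 + 2.5P, so 350 = 12.5P and P* = 28.
From the demand curve, Q* = 638 - 10(28) = 358.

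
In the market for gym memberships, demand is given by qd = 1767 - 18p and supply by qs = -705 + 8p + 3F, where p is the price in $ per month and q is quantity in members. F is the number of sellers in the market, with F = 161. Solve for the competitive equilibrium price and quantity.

p* = 76.5, q* = 390

With F = 161, supply is qs = -222 + 8p.
Equating demand and supply, 1767 - 18p = -222 + 8p gives 26p = 1989, so p* = 76.5.
Plugging p* into demand: q* = 1767 - 18(76.5) = 390.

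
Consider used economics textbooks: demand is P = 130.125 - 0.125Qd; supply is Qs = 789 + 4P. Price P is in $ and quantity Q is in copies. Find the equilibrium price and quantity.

P* = 21, Q* = 873

Inverting to quantity form: Qd = 1041 - 8P.
The market clears where 1041 - 8P = 789 + 4P. Rearranging, 12P = 252, hence P* = 21.
From the demand curve, Q* = 1041 - 8(21) = 873.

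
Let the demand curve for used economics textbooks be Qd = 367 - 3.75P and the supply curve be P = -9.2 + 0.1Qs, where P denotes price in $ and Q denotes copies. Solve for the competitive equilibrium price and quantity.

P* = 20, Q* = 292

Solving each curve for Q: Qs = 92 + 10P.
Equating demand and supply, 367 - 3.75P = 92 + 10P gives 13.75P = 275, so P* = 20.
From the demand curve, Q* = 367 - 3.75(20) = 292.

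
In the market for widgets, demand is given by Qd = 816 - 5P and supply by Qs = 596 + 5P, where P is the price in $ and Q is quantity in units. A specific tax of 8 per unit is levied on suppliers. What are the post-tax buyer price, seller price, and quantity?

P_b = 26, P_s = 18, Q = 686

Suppliers keep P_s = P_b - 8 per unit, so supply in terms of the buyer price is Qs = 556 + 5P_b.
Equate demand and the shifted supply: 816 - 5P_b = 556 + 5P_b, giving 10P_b = 260, so P_b = 26.
So P_s = 18 and the quantity traded is Q = 816 - 5(26) = 686.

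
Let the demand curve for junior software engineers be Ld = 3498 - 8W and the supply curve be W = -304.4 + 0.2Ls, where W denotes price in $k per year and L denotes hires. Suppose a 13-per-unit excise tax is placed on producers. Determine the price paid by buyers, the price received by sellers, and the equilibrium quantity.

Solving each curve for L: Ls = 1522 + 5W.
The tax drives a wedge W_b - W_s = 13. Substituting W_s = W_b - 13 into supply: Ls = 1457 + 5W_b.
Equate demand and the shifted supply: 3498 - 8W_b = 1457 + 5W_b, giving 13W_b = 2041, so W_b = 157.
So W_s = 144 and the quantity traded is L = 3498 - 8(157) = 2242.

W_b = 157, W_s = 144, L = 2242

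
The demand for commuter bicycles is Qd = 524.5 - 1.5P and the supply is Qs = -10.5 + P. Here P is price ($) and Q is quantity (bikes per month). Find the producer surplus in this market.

At equilibrium Qd = Qs, so 524.5 - 1.5P = -10.5 + P; collecting terms, 535 = 2.5P and P* = 214.
Substitute back: Q* = 524.5 - 1.5(214) = 203.5.
Supply choke price (Qs = 0): P = 10.5. Producer surplus = ½ × (214 - 10.5) × 203.5 = 20706.125.

Producer surplus = 20706.125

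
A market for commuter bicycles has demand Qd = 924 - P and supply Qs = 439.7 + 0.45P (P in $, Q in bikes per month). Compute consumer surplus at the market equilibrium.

Set Qd = Qs: 924 - P = 439.7 + 0.45P, so 484.3 = 1.45P and P* = 334.
Plugging P* into demand: Q* = 924 - 334 = 590.
Demand choke price (Qd = 0): P = 924. Consumer surplus = ½ × (924 - 334) × 590 = 174050.

Consumer surplus = 174050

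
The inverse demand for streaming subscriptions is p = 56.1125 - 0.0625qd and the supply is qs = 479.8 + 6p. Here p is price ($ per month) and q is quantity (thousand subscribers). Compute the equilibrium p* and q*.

Rewriting in direct form: qd = 897.8 - 16p.
At equilibrium qd = qs, so 897.8 - 16p = 479.8 + 6p; collecting terms, 418 = 22p and p* = 19.
Then q* = 897.8 - 16(19) = 593.8.

p* = 19, q* = 593.8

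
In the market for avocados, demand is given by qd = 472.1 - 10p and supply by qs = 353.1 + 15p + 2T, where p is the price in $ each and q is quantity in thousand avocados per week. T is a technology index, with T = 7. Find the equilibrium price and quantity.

With T = 7, supply is qs = 367.1 + 15p.
The market clears where 472.1 - 10p = 367.1 + 15p. Rearranging, 25p = 105, hence p* = 4.2.
Substitute back: q* = 472.1 - 10(4.2) = 430.1.

p* = 4.2, q* = 430.1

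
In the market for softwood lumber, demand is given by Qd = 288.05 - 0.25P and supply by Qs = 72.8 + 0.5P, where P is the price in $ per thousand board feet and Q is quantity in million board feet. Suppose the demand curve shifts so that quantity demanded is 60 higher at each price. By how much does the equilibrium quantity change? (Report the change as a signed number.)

At equilibrium Qd = Qs, so 288.05 - 0.25P = 72.8 + 0.5P; collecting terms, 215.25 = 0.75P and P* = 287.
Plugging P* into demand: Q* = 288.05 - 0.25(287) = 216.3.
After the shift, demand is Qd = 348.05 - 0.25P.
Re-solving, 0.75P = 275.25 gives P = 367 and Q = 256.3.
ΔQ = 256.3 - 216.3 = 40.

ΔQ = 40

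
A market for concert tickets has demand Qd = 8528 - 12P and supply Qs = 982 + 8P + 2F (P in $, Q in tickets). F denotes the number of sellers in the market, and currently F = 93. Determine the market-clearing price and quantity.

P* = 368, Q* = 4112

With F = 93, supply is Qs = 1168 + 8P.
At equilibrium Qd = Qs, so 8528 - 12P = 1168 + 8P; collecting terms, 7360 = 20P and P* = 368.
Plugging P* into demand: Q* = 8528 - 12(368) = 4112.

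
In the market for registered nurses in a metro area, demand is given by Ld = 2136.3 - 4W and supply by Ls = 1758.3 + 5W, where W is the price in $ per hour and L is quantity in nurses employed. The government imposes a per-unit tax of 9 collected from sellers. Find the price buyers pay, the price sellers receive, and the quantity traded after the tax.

W_b = 47, W_s = 38, L = 1948.3

Sellers keep W_s = W_b - 9 per unit, so supply in terms of the buyer price is Ls = 1713.3 + 5W_b.
Equate demand and the shifted supply: 2136.3 - 4W_b = 1713.3 + 5W_b, giving 9W_b = 423, so W_b = 47.
So W_s = 38 and the quantity traded is L = 2136.3 - 4(47) = 1948.3.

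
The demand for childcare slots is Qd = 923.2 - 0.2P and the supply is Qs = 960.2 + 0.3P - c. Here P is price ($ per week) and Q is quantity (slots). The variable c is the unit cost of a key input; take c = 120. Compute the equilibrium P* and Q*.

P* = 166, Q* = 890

With c = 120, supply is Qs = 840.2 + 0.3P.
The market clears where 923.2 - 0.2P = 840.2 + 0.3P. Rearranging, 0.5P = 83, hence P* = 166.
From the demand curve, Q* = 923.2 - 0.2(166) = 890.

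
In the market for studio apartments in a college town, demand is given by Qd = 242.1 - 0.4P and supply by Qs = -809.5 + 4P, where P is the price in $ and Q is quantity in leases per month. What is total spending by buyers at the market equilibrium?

Total spending by buyers = 35013.5

The market clears where 242.1 - 0.4P = -809.5 + 4P. Rearranging, 4.4P = 1051.6, hence P* = 239.
From the demand curve, Q* = 242.1 - 0.4(239) = 146.5.
Total spending by buyers = P* × Q* = 239 × 146.5 = 35013.5.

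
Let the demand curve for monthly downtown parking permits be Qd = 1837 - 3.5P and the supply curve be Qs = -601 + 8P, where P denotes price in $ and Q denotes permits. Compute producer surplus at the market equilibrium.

Producer surplus = 74939.0625

At equilibrium Qd = Qs, so 1837 - 3.5P = -601 + 8P; collecting terms, 2438 = 11.5P and P* = 212.
From the demand curve, Q* = 1837 - 3.5(212) = 1095.
Supply choke price (Qs = 0): P = 75.125. Producer surplus = ½ × (212 - 75.125) × 1095 = 74939.0625.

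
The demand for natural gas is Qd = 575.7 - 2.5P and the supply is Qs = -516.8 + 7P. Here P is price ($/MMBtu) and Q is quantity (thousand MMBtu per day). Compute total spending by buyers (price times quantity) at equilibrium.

Set Qd = Qs: 575.7 - 2.5P = -516.8 + 7P, so 1092.5 = 9.5P and P* = 115.
Plugging P* into demand: Q* = 575.7 - 2.5(115) = 288.2.
Total spending by buyers = P* × Q* = 115 × 288.2 = 33143.

Total spending by buyers = 33143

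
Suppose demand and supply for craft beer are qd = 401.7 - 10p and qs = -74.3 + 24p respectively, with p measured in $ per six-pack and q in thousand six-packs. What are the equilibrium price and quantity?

p* = 14, q* = 261.7

At equilibrium qd = qs, so 401.7 - 10p = -74.3 + 24p; collecting terms, 476 = 34p and p* = 14.
Substitute back: q* = 401.7 - 10(14) = 261.7.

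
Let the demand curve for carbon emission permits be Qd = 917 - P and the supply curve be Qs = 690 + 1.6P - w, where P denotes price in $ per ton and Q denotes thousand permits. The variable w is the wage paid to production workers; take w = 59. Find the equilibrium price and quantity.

P* = 110, Q* = 807

With w = 59, supply is Qs = 631 + 1.6P.
Set Qd = Qs: 917 - P = 631 + 1.6P, so 286 = 2.6P and P* = 110.
Substitute back: Q* = 917 - 110 = 807.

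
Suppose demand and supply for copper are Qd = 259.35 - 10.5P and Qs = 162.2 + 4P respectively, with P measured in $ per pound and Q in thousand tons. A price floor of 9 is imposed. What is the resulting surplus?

Surplus = 33.35

With P fixed at 9, quantity demanded is 164.85 and quantity supplied is 198.2.
Surplus = Qs - Qd = 198.2 - 164.85 = 33.35.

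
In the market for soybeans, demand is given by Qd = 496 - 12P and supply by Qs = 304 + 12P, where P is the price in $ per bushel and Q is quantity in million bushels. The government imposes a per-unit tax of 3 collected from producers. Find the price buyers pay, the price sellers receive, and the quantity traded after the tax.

P_b = 9.5, P_s = 6.5, Q = 382

Producers keep P_s = P_b - 3 per unit, so supply in terms of the buyer price is Qs = 268 + 12P_b.
Market clearing requires 496 - 12P_b = 268 + 12P_b; hence 228 = 24P_b and P_b = 9.5.
So P_s = 6.5 and the quantity traded is Q = 496 - 12(9.5) = 382.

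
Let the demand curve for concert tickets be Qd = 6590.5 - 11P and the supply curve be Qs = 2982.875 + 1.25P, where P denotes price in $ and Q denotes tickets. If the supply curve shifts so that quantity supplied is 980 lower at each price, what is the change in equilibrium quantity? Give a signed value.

Equating demand and supply, 6590.5 - 11P = 2982.875 + 1.25P gives 12.25P = 3607.625, so P* = 294.5.
From the demand curve, Q* = 6590.5 - 11(294.5) = 3351.
After the shift, supply is Qs = 2002.875 + 1.25P.
The new intersection has 4587.625 = 12.25P, i.e. P = 374.5, Q = 2471.
ΔQ = 2471 - 3351 = -880.

ΔQ = -880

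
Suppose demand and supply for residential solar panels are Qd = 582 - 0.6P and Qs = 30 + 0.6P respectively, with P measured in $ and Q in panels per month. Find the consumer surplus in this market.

Consumer surplus = 78030

At equilibrium Qd = Qs, so 582 - 0.6P = 30 + 0.6P; collecting terms, 552 = 1.2P and P* = 460.
Plugging P* into demand: Q* = 582 - 0.6(460) = 306.
Demand choke price (Qd = 0): P = 582/0.6 = 970. Consumer surplus = ½ × (970 - 460) × 306 = 78030.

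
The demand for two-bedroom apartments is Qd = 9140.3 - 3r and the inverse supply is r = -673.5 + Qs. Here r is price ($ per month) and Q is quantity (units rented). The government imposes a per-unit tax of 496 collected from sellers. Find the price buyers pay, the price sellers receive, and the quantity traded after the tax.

Inverting to quantity form: Qs = 673.5 + r.
Sellers keep r_s = r_b - 496 per unit, so supply in terms of the buyer price is Qs = 177.5 + r_b.
Set Qd = Qs: 9140.3 - 3r_b = 177.5 + r_b, so 8962.8 = 4r_b and r_b = 2240.7.
Then r_s = 2240.7 - 496 = 1744.7 and Q = 9140.3 - 3(2240.7) = 2418.2.

r_b = 2240.7, r_s = 1744.7, Q = 2418.2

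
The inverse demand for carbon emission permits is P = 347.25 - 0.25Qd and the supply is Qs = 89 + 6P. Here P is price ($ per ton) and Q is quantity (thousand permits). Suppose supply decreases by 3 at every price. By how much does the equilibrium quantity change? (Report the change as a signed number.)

Solving each curve for Q: Qd = 1389 - 4P.
Equating demand and supply, 1389 - 4P = 89 + 6P gives 10P = 1300, so P* = 130.
Then Q* = 1389 - 4(130) = 869.
After the shift, supply is Qs = 86 + 6P.
New equilibrium: 1303 = 10P, so P = 130.3 and Q = 867.8.
ΔQ = 867.8 - 869 = -1.2.

ΔQ = -1.2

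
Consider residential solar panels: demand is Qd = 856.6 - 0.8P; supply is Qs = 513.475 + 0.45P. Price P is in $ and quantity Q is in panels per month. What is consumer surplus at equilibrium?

Set Qd = Qs: 856.6 - 0.8P = 513.475 + 0.45P, so 343.125 = 1.25P and P* = 274.5.
Plugging P* into demand: Q* = 856.6 - 0.8(274.5) = 637.
Demand choke price (Qd = 0): P = 856.6/0.8 = 1070.75. Consumer surplus = ½ × (1070.75 - 274.5) × 637 = 253605.625.

Consumer surplus = 253605.625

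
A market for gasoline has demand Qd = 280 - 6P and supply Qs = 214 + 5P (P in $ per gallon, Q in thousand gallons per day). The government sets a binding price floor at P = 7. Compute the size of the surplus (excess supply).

Surplus = 11

With P fixed at 7, quantity demanded is 238 and quantity supplied is 249.
Surplus = Qs - Qd = 249 - 238 = 11.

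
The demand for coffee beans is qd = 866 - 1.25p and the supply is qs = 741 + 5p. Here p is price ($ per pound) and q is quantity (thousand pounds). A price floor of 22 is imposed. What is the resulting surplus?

Surplus = 12.5

Evaluating both curves at the floor price 22 gives qd = 838.5, qs = 851.
Surplus = qs - qd = 851 - 838.5 = 12.5.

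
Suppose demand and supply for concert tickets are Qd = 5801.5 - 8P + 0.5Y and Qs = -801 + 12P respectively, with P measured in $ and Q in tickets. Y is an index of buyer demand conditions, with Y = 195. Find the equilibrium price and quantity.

P* = 335, Q* = 3219

With Y = 195, demand is Qd = 5899 - 8P.
Set Qd = Qs: 5899 - 8P = -801 + 12P, so 6700 = 20P and P* = 335.
Then Q* = 5899 - 8(335) = 3219.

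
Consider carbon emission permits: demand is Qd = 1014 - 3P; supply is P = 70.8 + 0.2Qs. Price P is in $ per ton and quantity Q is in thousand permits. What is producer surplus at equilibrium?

Producer surplus = 25100.1

Inverting to quantity form: Qs = -354 + 5P.
At equilibrium Qd = Qs, so 1014 - 3P = -354 + 5P; collecting terms, 1368 = 8P and P* = 171.
Then Q* = 1014 - 3(171) = 501.
Supply choke price (Qs = 0): P = 70.8. Producer surplus = ½ × (171 - 70.8) × 501 = 25100.1.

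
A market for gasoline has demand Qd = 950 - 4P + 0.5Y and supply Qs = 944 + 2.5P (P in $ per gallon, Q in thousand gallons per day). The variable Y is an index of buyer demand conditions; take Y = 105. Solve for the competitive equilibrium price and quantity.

P* = 9, Q* = 966.5

With Y = 105, demand is Qd = 1002.5 - 4P.
At equilibrium Qd = Qs, so 1002.5 - 4P = 944 + 2.5P; collecting terms, 58.5 = 6.5P and P* = 9.
Plugging P* into demand: Q* = 1002.5 - 4(9) = 966.5.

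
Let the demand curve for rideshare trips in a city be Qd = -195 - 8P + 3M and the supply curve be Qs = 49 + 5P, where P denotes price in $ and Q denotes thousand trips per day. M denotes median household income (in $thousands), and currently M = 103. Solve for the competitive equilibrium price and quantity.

P* = 5, Q* = 74

With M = 103, demand is Qd = 114 - 8P.
At equilibrium Qd = Qs, so 114 - 8P = 49 + 5P; collecting terms, 65 = 13P and P* = 5.
Plugging P* into demand: Q* = 114 - 8(5) = 74.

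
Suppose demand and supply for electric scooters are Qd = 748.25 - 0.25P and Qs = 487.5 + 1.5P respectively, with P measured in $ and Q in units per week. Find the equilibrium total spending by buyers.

At equilibrium Qd = Qs, so 748.25 - 0.25P = 487.5 + 1.5P; collecting terms, 260.75 = 1.75P and P* = 149.
From the demand curve, Q* = 748.25 - 0.25(149) = 711.
Total spending by buyers = P* × Q* = 149 × 711 = 105939.

Total spending by buyers = 105939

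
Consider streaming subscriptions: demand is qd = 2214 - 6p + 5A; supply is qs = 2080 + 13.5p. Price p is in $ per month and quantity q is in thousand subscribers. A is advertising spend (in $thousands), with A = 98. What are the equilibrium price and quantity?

With A = 98, demand is qd = 2704 - 6p.
Set qd = qs: 2704 - 6p = 2080 + 13.5p, so 624 = 19.5p and p* = 32.
From the demand curve, q* = 2704 - 6(32) = 2512.

p* = 32, q* = 2512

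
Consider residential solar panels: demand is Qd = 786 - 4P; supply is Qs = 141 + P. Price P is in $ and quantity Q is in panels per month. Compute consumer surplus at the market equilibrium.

The market clears where 786 - 4P = 141 + P. Rearranging, 5P = 645, hence P* = 129.
Plugging P* into demand: Q* = 786 - 4(129) = 270.
Demand choke price (Qd = 0): P = 786/4 = 196.5. Consumer surplus = ½ × (196.5 - 129) × 270 = 9112.5.

Consumer surplus = 9112.5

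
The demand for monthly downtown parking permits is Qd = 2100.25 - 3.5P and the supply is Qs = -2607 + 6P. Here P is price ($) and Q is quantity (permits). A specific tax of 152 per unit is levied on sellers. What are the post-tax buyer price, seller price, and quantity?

P_b = 591.5, P_s = 439.5, Q = 30

Sellers keep P_s = P_b - 152 per unit, so supply in terms of the buyer price is Qs = -3519 + 6P_b.
Market clearing requires 2100.25 - 3.5P_b = -3519 + 6P_b; hence 5619.25 = 9.5P_b and P_b = 591.5.
Then P_s = 591.5 - 152 = 439.5 and Q = 2100.25 - 3.5(591.5) = 30.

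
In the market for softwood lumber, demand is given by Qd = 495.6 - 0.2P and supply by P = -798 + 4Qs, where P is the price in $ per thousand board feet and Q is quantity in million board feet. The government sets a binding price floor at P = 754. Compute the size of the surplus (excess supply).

Inverting to quantity form: Qs = 199.5 + 0.25P.
At P = 754: Qd = 344.8 and Qs = 388.
Surplus = Qs - Qd = 388 - 344.8 = 43.2.

Surplus = 43.2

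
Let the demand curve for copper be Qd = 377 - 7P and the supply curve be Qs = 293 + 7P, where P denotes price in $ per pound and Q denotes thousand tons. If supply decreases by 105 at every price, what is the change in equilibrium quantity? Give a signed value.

ΔQ = -52.5

Equating demand and supply, 377 - 7P = 293 + 7P gives 14P = 84, so P* = 6.
Substitute back: Q* = 377 - 7(6) = 335.
After the shift, supply is Qs = 188 + 7P.
New equilibrium: 189 = 14P, so P = 13.5 and Q = 282.5.
ΔQ = 282.5 - 335 = -52.5.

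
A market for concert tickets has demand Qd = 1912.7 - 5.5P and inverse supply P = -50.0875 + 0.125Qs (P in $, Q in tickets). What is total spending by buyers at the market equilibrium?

Rewriting in direct form: Qs = 400.7 + 8P.
Equating demand and supply, 1912.7 - 5.5P = 400.7 + 8P gives 13.5P = 1512, so P* = 112.
Substitute back: Q* = 1912.7 - 5.5(112) = 1296.7.
Total spending by buyers = P* × Q* = 112 × 1296.7 = 145230.4.

Total spending by buyers = 145230.4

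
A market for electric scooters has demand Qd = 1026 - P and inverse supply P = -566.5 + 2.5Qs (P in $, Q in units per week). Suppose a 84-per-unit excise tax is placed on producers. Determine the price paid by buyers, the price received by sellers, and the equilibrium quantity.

Rewriting in direct form: Qs = 226.6 + 0.4P.
Producers keep P_s = P_b - 84 per unit, so supply in terms of the buyer price is Qs = 193 + 0.4P_b.
Market clearing requires 1026 - P_b = 193 + 0.4P_b; hence 833 = 1.4P_b and P_b = 595.
Then P_s = 595 - 84 = 511 and Q = 1026 - 595 = 431.

P_b = 595, P_s = 511, Q = 431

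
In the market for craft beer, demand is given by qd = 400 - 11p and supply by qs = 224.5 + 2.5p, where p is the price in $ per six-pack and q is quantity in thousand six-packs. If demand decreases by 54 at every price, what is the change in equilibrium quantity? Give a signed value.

Δq = -10

The market clears where 400 - 11p = 224.5 + 2.5p. Rearranging, 13.5p = 175.5, hence p* = 13.
Plugging p* into demand: q* = 400 - 11(13) = 257.
After the shift, demand is qd = 346 - 11p.
The new intersection has 121.5 = 13.5p, i.e. p = 9, q = 247.
Δq = 247 - 257 = -10.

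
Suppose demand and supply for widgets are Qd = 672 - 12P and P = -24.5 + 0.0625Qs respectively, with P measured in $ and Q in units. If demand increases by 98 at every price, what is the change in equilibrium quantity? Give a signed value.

ΔQ = 56

Solving each curve for Q: Qs = 392 + 16P.
Set Qd = Qs: 672 - 12P = 392 + 16P, so 280 = 28P and P* = 10.
From the demand curve, Q* = 672 - 12(10) = 552.
After the shift, demand is Qd = 770 - 12P.
New equilibrium: 378 = 28P, so P = 13.5 and Q = 608.
ΔQ = 608 - 552 = 56.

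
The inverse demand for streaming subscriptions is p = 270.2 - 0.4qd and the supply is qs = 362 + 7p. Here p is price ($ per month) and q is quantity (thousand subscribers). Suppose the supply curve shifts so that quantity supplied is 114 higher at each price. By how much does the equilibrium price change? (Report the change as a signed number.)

Δp = -12

In direct form, qd = 675.5 - 2.5p.
Equating demand and supply, 675.5 - 2.5p = 362 + 7p gives 9.5p = 313.5, so p* = 33.
Plugging p* into demand: q* = 675.5 - 2.5(33) = 593.
After the shift, supply is qs = 476 + 7p.
Re-solving, 9.5p = 199.5 gives p = 21 and q = 623.
Δp = 21 - 33 = -12.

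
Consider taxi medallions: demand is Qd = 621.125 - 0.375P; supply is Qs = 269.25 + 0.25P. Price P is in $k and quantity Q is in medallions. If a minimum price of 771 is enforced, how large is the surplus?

Evaluating both curves at the floor price 771 gives Qd = 332, Qs = 462.
Surplus = Qs - Qd = 462 - 332 = 130.

Surplus = 130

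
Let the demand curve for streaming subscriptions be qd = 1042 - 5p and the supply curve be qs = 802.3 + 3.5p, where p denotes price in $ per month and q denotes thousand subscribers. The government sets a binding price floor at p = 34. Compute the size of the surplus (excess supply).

With p fixed at 34, quantity demanded is 872 and quantity supplied is 921.3.
Surplus = qs - qd = 921.3 - 872 = 49.3.

Surplus = 49.3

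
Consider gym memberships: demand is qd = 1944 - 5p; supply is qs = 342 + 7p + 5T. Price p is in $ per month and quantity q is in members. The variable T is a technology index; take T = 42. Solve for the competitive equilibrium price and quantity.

p* = 116, q* = 1364

With T = 42, supply is qs = 552 + 7p.
Equating demand and supply, 1944 - 5p = 552 + 7p gives 12p = 1392, so p* = 116.
Plugging p* into demand: q* = 1944 - 5(116) = 1364.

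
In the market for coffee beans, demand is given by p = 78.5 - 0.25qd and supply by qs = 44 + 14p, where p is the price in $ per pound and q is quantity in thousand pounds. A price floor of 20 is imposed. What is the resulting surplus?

Surplus = 90

In direct form, qd = 314 - 4p.
Evaluating both curves at the floor price 20 gives qd = 234, qs = 324.
Surplus = qs - qd = 324 - 234 = 90.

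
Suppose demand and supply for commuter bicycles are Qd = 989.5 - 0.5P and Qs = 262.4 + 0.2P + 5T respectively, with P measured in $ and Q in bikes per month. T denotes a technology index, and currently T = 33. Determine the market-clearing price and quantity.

With T = 33, supply is Qs = 427.4 + 0.2P.
Equating demand and supply, 989.5 - 0.5P = 427.4 + 0.2P gives 0.7P = 562.1, so P* = 803.
Substitute back: Q* = 989.5 - 0.5(803) = 588.

P* = 803, Q* = 588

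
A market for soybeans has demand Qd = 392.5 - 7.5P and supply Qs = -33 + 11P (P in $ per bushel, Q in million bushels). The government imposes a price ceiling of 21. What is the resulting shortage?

With P fixed at 21, quantity demanded is 235 and quantity supplied is 198.
Shortage = Qd - Qs = 235 - 198 = 37.

Shortage = 37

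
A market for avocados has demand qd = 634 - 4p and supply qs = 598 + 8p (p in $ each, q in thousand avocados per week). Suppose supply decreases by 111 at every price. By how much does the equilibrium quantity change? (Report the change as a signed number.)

Δq = -37

Equating demand and supply, 634 - 4p = 598 + 8p gives 12p = 36, so p* = 3.
Then q* = 634 - 4(3) = 622.
After the shift, supply is qs = 487 + 8p.
New equilibrium: 147 = 12p, so p = 12.25 and q = 585.
Δq = 585 - 622 = -37.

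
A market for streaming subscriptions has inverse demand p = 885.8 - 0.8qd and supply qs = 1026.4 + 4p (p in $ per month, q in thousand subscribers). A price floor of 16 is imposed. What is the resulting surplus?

Rewriting in direct form: qd = 1107.25 - 1.25p.
With p fixed at 16, quantity demanded is 1087.25 and quantity supplied is 1090.4.
Surplus = qs - qd = 1090.4 - 1087.25 = 3.15.

Surplus = 3.15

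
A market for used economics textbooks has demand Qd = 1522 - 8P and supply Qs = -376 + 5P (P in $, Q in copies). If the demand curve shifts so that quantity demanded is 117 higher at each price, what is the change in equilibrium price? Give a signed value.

Set Qd = Qs: 1522 - 8P = -376 + 5P, so 1898 = 13P and P* = 146.
Substitute back: Q* = 1522 - 8(146) = 354.
After the shift, demand is Qd = 1639 - 8P.
New equilibrium: 2015 = 13P, so P = 155 and Q = 399.
ΔP = 155 - 146 = 9.

ΔP = 9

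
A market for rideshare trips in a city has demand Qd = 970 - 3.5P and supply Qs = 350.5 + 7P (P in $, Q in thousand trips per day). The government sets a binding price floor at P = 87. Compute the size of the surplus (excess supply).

Evaluating both curves at the floor price 87 gives Qd = 665.5, Qs = 959.5.
Surplus = Qs - Qd = 959.5 - 665.5 = 294.

Surplus = 294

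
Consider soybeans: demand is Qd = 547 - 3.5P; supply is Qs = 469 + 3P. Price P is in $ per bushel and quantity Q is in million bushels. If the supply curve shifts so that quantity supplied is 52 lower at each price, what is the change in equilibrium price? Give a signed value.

Equating demand and supply, 547 - 3.5P = 469 + 3P gives 6.5P = 78, so P* = 12.
Substitute back: Q* = 547 - 3.5(12) = 505.
After the shift, supply is Qs = 417 + 3P.
Re-solving, 6.5P = 130 gives P = 20 and Q = 477.
ΔP = 20 - 12 = 8.

ΔP = 8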